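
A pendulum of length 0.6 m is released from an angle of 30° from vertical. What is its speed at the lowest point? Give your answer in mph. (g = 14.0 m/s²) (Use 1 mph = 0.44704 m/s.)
h = L(1 − cosθ) = 0.6(1 − cos30°) = 0.0803848 m
v = √(2gh) = √(2·14.0·0.0803848) = 1.50026 m/s = 3.356 mph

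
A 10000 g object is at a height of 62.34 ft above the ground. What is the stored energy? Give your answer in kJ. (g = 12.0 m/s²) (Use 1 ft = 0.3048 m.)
Convert to SI: m = 10.0 kg, h = 19.0012 m
PE = mgh = (10.0)(12.0)(19.0012) = 2280.15 J = 2.28 kJ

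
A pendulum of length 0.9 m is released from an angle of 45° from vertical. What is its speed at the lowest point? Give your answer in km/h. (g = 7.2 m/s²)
h = L(1 − cosθ) = 0.9(1 − cos45°) = 0.263604 m
v = √(2gh) = √(2·7.2·0.263604) = 1.94831 m/s = 7.014 km/h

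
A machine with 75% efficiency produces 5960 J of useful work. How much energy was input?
W_in = W_out/η = 5960/0.75 = 7947 J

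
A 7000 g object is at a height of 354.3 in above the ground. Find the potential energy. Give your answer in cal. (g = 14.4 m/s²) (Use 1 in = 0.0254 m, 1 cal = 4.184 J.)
Convert to SI: m = 7.0 kg, h = 8.99922 m
PE = mgh = (7.0)(14.4)(8.99922) = 907.121 J = 216.8 cal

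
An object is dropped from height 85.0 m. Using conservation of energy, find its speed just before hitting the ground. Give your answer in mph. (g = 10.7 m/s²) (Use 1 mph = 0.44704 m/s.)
mgh = ½mv² ⇒ v = √(2gh) = √(2·10.7·85.0) = 42.6497 m/s = 95.4 mph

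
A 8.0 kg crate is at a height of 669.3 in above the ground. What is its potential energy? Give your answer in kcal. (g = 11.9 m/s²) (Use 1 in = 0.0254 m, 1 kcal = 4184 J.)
Convert to SI: m = 8.0 kg, h = 17.0002 m
PE = mgh = (8.0)(11.9)(17.0002) = 1618.42 J = 0.3868 kcal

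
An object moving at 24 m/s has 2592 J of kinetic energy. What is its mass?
m = 2·KE/v² = 2·2592/(24)² = 9.0 kg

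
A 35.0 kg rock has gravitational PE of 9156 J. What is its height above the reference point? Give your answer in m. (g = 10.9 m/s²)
h = PE/(mg) = 9156.0/(35.0·10.9) = 24.0 m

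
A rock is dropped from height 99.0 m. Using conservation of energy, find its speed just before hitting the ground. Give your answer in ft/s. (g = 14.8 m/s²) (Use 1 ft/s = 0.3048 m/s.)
mgh = ½mv² ⇒ v = √(2gh) = √(2·14.8·99.0) = 54.1332 m/s = 177.6 ft/s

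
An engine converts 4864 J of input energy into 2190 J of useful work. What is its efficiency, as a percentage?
η = W_out/W_in = 2190/4864 = 45.02%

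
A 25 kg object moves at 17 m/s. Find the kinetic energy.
KE = ½mv² = ½(25)(17)² = 3612.5 J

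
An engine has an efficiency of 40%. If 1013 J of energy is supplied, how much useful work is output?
W_out = η·W_in = 0.4·1013 = 405.2 J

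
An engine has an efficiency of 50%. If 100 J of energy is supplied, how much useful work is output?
W_out = η·W_in = 0.5·100 = 50.0 J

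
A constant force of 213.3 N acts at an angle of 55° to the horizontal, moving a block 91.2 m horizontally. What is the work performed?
W = F·d·cosθ = (213.3)(91.2)cos(55°) = 11160 J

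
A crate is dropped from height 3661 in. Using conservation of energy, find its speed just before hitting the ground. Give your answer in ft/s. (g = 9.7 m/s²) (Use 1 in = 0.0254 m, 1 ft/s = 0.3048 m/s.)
Convert to SI: h = 92.9894 m
mgh = ½mv² ⇒ v = √(2gh) = √(2·9.7·92.9894) = 42.4735 m/s = 139.3 ft/s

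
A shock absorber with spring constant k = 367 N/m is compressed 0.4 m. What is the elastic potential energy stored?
PE = ½kx² = ½(367)(0.4)² = 29.36 J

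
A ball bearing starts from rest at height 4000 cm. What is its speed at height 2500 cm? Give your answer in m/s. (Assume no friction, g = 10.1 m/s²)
Convert to SI: h₁−h₂ = 15.0 m
mgh₁ = mgh₂ + ½mv² ⇒ v = √(2g(h₁−h₂)) = √(2·10.1·15.0) = 17.41 m/s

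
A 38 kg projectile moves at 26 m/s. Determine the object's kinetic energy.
KE = ½mv² = ½(38)(26)² = 12844.0 J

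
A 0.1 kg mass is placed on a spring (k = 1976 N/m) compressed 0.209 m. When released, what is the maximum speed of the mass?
½kx² = ½mv² ⇒ v = x√(k/m) = (0.209)√(1976/0.1) = 29.38 m/s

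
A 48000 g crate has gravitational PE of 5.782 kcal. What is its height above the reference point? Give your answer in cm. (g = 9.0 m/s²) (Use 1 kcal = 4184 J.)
Convert to SI: m = 48.0 kg, PE = 24191.9 J
h = PE/(mg) = 24191.9/(48.0·9.0) = 55.9997 m = 5600 cm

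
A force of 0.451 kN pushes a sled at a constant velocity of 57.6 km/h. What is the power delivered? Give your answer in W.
Convert to SI: F = 451.0 N, v = 16.0 m/s
P = Fv = (451.0)(16.0) = 7216 W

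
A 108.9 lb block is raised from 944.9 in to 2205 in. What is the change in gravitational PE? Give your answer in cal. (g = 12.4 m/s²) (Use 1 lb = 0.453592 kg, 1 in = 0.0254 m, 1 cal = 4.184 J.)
Convert to SI: m = 49.3962 kg, Δh = 32.0065 m
ΔPE = mgΔh = (49.3962)(12.4)(32.0065) = 19604.4 J = 4686 cal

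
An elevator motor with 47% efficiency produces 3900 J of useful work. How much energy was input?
W_in = W_out/η = 3900/0.47 = 8298 J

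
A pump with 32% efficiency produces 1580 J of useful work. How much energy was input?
W_in = W_out/η = 1580/0.32 = 4938 J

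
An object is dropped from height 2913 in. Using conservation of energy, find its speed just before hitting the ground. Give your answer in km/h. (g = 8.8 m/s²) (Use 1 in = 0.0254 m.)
Convert to SI: h = 73.9902 m
mgh = ½mv² ⇒ v = √(2gh) = √(2·8.8·73.9902) = 36.0864 m/s = 129.9 km/h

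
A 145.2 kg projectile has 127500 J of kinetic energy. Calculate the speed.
v = √(2·KE/m) = √(2·127500/145.2) = 41.91 m/s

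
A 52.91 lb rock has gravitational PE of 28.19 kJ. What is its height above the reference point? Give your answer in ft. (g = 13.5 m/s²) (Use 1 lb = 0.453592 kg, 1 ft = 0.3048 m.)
Convert to SI: m = 23.9996 kg, PE = 28190.0 J
h = PE/(mg) = 28190.0/(23.9996·13.5) = 87.0078 m = 285.5 ft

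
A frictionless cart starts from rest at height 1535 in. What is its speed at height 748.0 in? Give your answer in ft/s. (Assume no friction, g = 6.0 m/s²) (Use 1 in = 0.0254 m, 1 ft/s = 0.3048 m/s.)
Convert to SI: h₁−h₂ = 19.9898 m
mgh₁ = mgh₂ + ½mv² ⇒ v = √(2g(h₁−h₂)) = √(2·6.0·19.9898) = 15.488 m/s = 50.81 ft/s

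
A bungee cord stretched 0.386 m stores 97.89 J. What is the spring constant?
k = 2·PE/x² = 2·97.89/(0.386)² = 1314 N/m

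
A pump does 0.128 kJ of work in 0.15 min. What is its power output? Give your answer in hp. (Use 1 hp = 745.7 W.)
Convert to SI: W = 128.0 J, t = 9.0 s
P = W/t = 128.0/9.0 = 14.2222 W = 0.01907 hp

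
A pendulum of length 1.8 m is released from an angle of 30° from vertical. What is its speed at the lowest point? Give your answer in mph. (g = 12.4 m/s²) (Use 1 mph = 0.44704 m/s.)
h = L(1 − cosθ) = 1.8(1 − cos30°) = 0.241154 m
v = √(2gh) = √(2·12.4·0.241154) = 2.44553 m/s = 5.47 mph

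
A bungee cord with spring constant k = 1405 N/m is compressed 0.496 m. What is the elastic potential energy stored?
PE = ½kx² = ½(1405)(0.496)² = 172.8 J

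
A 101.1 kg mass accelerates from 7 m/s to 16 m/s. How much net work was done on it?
W = ΔKE = ½m(v₂² − v₁²) = ½(101.1)(16² − 7²) = 10463.85 J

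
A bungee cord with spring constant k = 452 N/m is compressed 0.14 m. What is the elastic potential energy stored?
PE = ½kx² = ½(452)(0.14)² = 4.43 J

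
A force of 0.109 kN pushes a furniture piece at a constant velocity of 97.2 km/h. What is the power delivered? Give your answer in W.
Convert to SI: F = 109.0 N, v = 27.0 m/s
P = Fv = (109.0)(27.0) = 2943 W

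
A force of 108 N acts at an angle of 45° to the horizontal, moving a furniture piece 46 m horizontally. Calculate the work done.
W = F·d·cosθ = (108)(46)cos(45°) = 3513 J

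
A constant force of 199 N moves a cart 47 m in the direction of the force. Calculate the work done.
W = F·d = (199)(47) = 9353 J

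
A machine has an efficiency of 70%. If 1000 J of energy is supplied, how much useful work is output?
W_out = η·W_in = 0.7·1000 = 700.0 J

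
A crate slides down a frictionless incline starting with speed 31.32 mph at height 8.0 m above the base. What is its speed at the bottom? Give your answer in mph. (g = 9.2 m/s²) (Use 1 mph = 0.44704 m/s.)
Convert to SI: v₀ = 14.0013 m/s, h = 8.0 m
½mv₀² + mgh = ½mv² ⇒ v = √(v₀² + 2gh) = √(14.0013² + 2·9.2·8.0) = 18.5266 m/s = 41.44 mph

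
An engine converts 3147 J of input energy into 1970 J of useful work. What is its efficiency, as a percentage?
η = W_out/W_in = 1970/3147 = 62.6%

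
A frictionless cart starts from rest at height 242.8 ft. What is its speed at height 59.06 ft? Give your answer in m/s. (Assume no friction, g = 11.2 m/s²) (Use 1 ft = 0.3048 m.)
Convert to SI: h₁−h₂ = 56.004 m
mgh₁ = mgh₂ + ½mv² ⇒ v = √(2g(h₁−h₂)) = √(2·11.2·56.004) = 35.42 m/s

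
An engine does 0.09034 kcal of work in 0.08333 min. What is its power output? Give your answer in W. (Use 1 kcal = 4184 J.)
Convert to SI: W = 377.983 J, t = 4.9998 s
P = W/t = 377.983/4.9998 = 75.6 W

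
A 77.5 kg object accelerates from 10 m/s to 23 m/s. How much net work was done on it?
W = ΔKE = ½m(v₂² − v₁²) = ½(77.5)(23² − 10²) = 16623.75 J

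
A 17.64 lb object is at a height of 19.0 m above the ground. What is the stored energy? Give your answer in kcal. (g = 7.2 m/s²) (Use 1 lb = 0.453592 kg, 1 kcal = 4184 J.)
Convert to SI: m = 8.00136 kg, h = 19.0 m
PE = mgh = (8.00136)(7.2)(19.0) = 1094.59 J = 0.2616 kcal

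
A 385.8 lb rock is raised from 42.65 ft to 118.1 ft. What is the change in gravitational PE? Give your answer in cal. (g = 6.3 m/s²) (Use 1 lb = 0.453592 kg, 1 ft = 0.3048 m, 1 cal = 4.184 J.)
Convert to SI: m = 174.996 kg, Δh = 22.9972 m
ΔPE = mgΔh = (174.996)(6.3)(22.9972) = 25353.8 J = 6060 cal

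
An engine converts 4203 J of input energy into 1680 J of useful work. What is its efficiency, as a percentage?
η = W_out/W_in = 1680/4203 = 39.97%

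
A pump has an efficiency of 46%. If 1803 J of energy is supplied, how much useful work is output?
W_out = η·W_in = 0.46·1803 = 829.38 J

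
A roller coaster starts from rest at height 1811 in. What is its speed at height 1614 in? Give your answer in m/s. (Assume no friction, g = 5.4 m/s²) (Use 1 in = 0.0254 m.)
Convert to SI: h₁−h₂ = 5.0038 m
mgh₁ = mgh₂ + ½mv² ⇒ v = √(2g(h₁−h₂)) = √(2·5.4·5.0038) = 7.351 m/s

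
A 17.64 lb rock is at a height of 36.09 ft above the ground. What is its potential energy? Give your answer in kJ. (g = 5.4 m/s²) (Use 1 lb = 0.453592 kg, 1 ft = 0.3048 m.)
Convert to SI: m = 8.00136 kg, h = 11.0002 m
PE = mgh = (8.00136)(5.4)(11.0002) = 475.291 J = 0.4753 kJ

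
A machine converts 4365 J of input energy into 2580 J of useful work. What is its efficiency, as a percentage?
η = W_out/W_in = 2580/4365 = 59.11%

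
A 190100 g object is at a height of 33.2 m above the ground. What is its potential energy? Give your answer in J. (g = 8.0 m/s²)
Convert to SI: m = 190.1 kg, h = 33.2 m
PE = mgh = (190.1)(8.0)(33.2) = 50490 J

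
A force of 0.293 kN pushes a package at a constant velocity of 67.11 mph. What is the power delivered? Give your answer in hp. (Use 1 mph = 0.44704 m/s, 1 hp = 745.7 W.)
Convert to SI: F = 293.0 N, v = 30.0009 m/s
P = Fv = (293.0)(30.0009) = 8790.25 W = 11.79 hp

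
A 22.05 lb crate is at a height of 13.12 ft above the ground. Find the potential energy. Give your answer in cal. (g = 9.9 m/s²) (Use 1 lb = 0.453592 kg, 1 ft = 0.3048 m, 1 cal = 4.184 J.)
Convert to SI: m = 10.0017 kg, h = 3.99898 m
PE = mgh = (10.0017)(9.9)(3.99898) = 395.966 J = 94.64 cal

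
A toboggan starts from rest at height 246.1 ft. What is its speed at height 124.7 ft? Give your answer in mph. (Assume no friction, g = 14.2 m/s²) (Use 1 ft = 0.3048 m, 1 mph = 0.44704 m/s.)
Convert to SI: h₁−h₂ = 37.0027 m
mgh₁ = mgh₂ + ½mv² ⇒ v = √(2g(h₁−h₂)) = √(2·14.2·37.0027) = 32.4172 m/s = 72.52 mph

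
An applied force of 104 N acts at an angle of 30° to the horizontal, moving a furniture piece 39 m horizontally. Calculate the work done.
W = F·d·cosθ = (104)(39)cos(30°) = 3513 J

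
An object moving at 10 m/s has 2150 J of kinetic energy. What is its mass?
m = 2·KE/v² = 2·2150/(10)² = 43.0 kg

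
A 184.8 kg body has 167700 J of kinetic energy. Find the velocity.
v = √(2·KE/m) = √(2·167700/184.8) = 42.6 m/s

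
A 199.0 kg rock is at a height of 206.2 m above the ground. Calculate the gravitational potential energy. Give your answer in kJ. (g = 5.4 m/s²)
PE = mgh = (199.0)(5.4)(206.2) = 221583 J = 221.6 kJ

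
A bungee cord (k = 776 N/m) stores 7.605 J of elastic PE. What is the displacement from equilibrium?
x = √(2·PE/k) = √(2·7.605/776) = 0.14 m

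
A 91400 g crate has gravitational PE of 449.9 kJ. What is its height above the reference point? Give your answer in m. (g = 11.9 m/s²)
Convert to SI: m = 91.4 kg, PE = 449900 J
h = PE/(mg) = 449900/(91.4·11.9) = 413.6 m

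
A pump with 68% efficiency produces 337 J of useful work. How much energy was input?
W_in = W_out/η = 337/0.68 = 495.6 J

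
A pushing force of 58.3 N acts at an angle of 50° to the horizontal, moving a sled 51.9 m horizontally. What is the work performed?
W = F·d·cosθ = (58.3)(51.9)cos(50°) = 1945 J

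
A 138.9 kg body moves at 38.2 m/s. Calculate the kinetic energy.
KE = ½mv² = ½(138.9)(38.2)² = 101300 J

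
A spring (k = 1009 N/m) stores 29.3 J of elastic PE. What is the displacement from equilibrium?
x = √(2·PE/k) = √(2·29.3/1009) = 0.241 m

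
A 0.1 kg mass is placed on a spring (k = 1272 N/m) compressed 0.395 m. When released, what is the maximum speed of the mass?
½kx² = ½mv² ⇒ v = x√(k/m) = (0.395)√(1272/0.1) = 44.55 m/s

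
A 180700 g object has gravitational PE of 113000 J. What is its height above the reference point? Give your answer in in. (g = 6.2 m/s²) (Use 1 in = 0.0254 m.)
Convert to SI: m = 180.7 kg, PE = 113000 J
h = PE/(mg) = 113000/(180.7·6.2) = 100.862 m = 3971 in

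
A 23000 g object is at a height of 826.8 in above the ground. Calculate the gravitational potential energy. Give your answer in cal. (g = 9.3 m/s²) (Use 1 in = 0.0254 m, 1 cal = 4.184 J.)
Convert to SI: m = 23.0 kg, h = 21.0007 m
PE = mgh = (23.0)(9.3)(21.0007) = 4492.05 J = 1074 cal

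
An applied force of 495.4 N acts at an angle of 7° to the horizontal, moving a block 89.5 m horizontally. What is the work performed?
W = F·d·cosθ = (495.4)(89.5)cos(7°) = 44010 J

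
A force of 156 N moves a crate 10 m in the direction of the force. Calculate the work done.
W = F·d = (156)(10) = 1560 J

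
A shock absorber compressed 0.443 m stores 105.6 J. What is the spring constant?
k = 2·PE/x² = 2·105.6/(0.443)² = 1076 N/m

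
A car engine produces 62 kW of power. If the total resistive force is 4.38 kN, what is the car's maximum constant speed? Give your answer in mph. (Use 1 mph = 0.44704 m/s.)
Convert to SI: F = 4380.0 N
P = Fv ⇒ v = P/F = 62000 W/4380.0 N = 14.1553 m/s = 31.66 mph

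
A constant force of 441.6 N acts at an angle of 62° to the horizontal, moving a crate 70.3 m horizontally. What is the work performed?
W = F·d·cosθ = (441.6)(70.3)cos(62°) = 14570 J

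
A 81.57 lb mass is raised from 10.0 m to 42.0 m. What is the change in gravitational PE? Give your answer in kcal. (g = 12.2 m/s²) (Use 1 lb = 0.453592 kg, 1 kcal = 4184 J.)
Convert to SI: m = 36.9995 kg, Δh = 32.0 m
ΔPE = mgΔh = (36.9995)(12.2)(32.0) = 14444.6 J = 3.452 kcal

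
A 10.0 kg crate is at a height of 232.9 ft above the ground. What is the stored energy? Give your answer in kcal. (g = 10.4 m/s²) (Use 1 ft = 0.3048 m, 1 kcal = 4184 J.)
Convert to SI: m = 10.0 kg, h = 70.9879 m
PE = mgh = (10.0)(10.4)(70.9879) = 7382.74 J = 1.765 kcal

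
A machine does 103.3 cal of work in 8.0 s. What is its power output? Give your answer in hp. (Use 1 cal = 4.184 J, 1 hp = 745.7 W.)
Convert to SI: W = 432.207 J, t = 8.0 s
P = W/t = 432.207/8.0 = 54.0259 W = 0.07245 hp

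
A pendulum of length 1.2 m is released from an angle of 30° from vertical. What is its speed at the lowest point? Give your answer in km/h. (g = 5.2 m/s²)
h = L(1 − cosθ) = 1.2(1 − cos30°) = 0.16077 m
v = √(2gh) = √(2·5.2·0.16077) = 1.29306 m/s = 4.655 km/h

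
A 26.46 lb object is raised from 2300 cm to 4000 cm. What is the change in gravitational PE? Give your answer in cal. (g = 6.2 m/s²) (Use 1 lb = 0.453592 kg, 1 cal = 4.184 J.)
Convert to SI: m = 12.002 kg, Δh = 17.0 m
ΔPE = mgΔh = (12.002)(6.2)(17.0) = 1265.02 J = 302.3 cal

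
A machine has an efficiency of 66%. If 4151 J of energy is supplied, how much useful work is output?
W_out = η·W_in = 0.66·4151 = 2739.66 J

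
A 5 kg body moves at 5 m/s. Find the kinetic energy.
KE = ½mv² = ½(5)(5)² = 62.5 J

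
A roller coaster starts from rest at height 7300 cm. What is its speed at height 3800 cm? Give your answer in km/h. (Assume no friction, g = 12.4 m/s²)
Convert to SI: h₁−h₂ = 35.0 m
mgh₁ = mgh₂ + ½mv² ⇒ v = √(2g(h₁−h₂)) = √(2·12.4·35.0) = 29.4618 m/s = 106.1 km/h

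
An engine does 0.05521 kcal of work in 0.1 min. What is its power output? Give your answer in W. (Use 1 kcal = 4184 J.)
Convert to SI: W = 230.999 J, t = 6.0 s
P = W/t = 230.999/6.0 = 38.5 W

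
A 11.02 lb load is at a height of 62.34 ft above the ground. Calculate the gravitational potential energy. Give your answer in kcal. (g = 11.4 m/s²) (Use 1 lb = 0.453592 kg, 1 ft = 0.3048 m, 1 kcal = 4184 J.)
Convert to SI: m = 4.99858 kg, h = 19.0012 m
PE = mgh = (4.99858)(11.4)(19.0012) = 1082.76 J = 0.2588 kcal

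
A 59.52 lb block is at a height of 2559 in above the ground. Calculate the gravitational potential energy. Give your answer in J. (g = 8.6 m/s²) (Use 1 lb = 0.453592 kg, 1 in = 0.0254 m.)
Convert to SI: m = 26.9978 kg, h = 64.9986 m
PE = mgh = (26.9978)(8.6)(64.9986) = 15090 J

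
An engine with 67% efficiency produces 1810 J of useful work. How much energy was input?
W_in = W_out/η = 1810/0.67 = 2701 J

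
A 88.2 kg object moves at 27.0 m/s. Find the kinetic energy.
KE = ½mv² = ½(88.2)(27.0)² = 32150 J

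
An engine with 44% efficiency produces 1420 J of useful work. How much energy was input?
W_in = W_out/η = 1420/0.44 = 3227 J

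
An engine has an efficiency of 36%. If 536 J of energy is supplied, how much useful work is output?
W_out = η·W_in = 0.36·536 = 192.96 J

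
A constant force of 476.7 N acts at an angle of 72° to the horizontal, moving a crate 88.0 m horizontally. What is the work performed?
W = F·d·cosθ = (476.7)(88.0)cos(72°) = 12960 J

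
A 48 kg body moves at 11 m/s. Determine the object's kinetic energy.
KE = ½mv² = ½(48)(11)² = 2904.0 J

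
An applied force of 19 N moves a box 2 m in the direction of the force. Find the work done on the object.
W = F·d = (19)(2) = 38.0 J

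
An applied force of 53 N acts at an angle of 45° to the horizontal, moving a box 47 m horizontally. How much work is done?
W = F·d·cosθ = (53)(47)cos(45°) = 1761 J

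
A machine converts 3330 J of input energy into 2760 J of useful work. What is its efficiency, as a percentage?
η = W_out/W_in = 2760/3330 = 82.88%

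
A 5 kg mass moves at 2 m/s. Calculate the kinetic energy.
KE = ½mv² = ½(5)(2)² = 10.0 J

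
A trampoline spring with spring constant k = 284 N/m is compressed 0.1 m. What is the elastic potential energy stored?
PE = ½kx² = ½(284)(0.1)² = 1.42 J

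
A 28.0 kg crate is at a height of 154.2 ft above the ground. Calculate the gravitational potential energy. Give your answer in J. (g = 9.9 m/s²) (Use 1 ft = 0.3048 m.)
Convert to SI: m = 28.0 kg, h = 47.0002 m
PE = mgh = (28.0)(9.9)(47.0002) = 13030 J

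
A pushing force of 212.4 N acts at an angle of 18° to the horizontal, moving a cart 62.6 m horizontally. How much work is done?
W = F·d·cosθ = (212.4)(62.6)cos(18°) = 12650 J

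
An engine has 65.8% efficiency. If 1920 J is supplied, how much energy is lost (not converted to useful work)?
W_lost = W_in(1 − η) = 1920·(1 − 0.658) = 656.6 J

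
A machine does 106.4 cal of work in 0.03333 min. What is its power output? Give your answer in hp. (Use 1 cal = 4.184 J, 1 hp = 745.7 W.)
Convert to SI: W = 445.178 J, t = 1.9998 s
P = W/t = 445.178/1.9998 = 222.611 W = 0.2985 hp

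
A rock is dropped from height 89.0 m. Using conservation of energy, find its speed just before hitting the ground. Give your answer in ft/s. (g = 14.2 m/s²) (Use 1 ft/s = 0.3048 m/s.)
mgh = ½mv² ⇒ v = √(2gh) = √(2·14.2·89.0) = 50.2752 m/s = 164.9 ft/s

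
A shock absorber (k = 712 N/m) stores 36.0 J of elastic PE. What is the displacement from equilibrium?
x = √(2·PE/k) = √(2·36.0/712) = 0.318 m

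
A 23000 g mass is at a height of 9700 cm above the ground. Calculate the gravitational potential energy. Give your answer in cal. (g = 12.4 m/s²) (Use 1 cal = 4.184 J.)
Convert to SI: m = 23.0 kg, h = 97.0 m
PE = mgh = (23.0)(12.4)(97.0) = 27664.4 J = 6612 cal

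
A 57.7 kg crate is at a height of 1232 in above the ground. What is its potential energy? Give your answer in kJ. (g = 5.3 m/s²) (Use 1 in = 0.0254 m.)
Convert to SI: m = 57.7 kg, h = 31.2928 m
PE = mgh = (57.7)(5.3)(31.2928) = 9569.65 J = 9.57 kJ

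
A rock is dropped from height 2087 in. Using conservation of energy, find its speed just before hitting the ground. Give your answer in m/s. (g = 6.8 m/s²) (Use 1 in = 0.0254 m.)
Convert to SI: h = 53.0098 m
mgh = ½mv² ⇒ v = √(2gh) = √(2·6.8·53.0098) = 26.85 m/s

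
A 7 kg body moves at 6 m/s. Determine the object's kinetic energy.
KE = ½mv² = ½(7)(6)² = 126.0 J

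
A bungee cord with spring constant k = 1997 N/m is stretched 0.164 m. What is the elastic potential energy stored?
PE = ½kx² = ½(1997)(0.164)² = 26.86 J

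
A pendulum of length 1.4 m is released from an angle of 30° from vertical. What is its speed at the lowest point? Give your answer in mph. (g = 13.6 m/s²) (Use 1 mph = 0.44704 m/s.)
h = L(1 − cosθ) = 1.4(1 − cos30°) = 0.187564 m
v = √(2gh) = √(2·13.6·0.187564) = 2.25871 m/s = 5.053 mph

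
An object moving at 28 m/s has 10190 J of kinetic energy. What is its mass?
m = 2·KE/v² = 2·10190/(28)² = 25.99 kg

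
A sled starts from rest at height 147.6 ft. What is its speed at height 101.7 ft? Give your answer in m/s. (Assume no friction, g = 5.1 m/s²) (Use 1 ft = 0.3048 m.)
Convert to SI: h₁−h₂ = 13.9903 m
mgh₁ = mgh₂ + ½mv² ⇒ v = √(2g(h₁−h₂)) = √(2·5.1·13.9903) = 11.95 m/s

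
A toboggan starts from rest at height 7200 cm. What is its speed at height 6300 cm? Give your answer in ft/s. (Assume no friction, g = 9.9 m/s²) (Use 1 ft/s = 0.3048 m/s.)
Convert to SI: h₁−h₂ = 9.0 m
mgh₁ = mgh₂ + ½mv² ⇒ v = √(2g(h₁−h₂)) = √(2·9.9·9.0) = 13.3492 m/s = 43.8 ft/s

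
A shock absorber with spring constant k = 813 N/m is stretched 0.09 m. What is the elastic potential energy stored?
PE = ½kx² = ½(813)(0.09)² = 3.293 J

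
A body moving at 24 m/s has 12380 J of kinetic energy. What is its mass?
m = 2·KE/v² = 2·12380/(24)² = 42.99 kg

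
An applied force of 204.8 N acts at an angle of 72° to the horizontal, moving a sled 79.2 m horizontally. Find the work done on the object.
W = F·d·cosθ = (204.8)(79.2)cos(72°) = 5012 J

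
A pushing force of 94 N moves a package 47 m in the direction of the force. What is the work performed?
W = F·d = (94)(47) = 4418 J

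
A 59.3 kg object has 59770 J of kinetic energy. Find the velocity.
v = √(2·KE/m) = √(2·59770/59.3) = 44.9 m/s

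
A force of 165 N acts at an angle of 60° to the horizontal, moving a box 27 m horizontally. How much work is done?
W = F·d·cosθ = (165)(27)cos(60°) = 2228 J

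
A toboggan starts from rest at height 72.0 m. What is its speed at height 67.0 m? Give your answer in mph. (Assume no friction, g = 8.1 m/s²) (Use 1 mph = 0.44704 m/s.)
mgh₁ = mgh₂ + ½mv² ⇒ v = √(2g(h₁−h₂)) = √(2·8.1·5.0) = 9.0 m/s = 20.13 mph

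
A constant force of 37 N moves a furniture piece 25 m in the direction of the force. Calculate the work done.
W = F·d = (37)(25) = 925.0 J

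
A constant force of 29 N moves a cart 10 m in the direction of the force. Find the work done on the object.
W = F·d = (29)(10) = 290.0 J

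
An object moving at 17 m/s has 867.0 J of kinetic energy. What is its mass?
m = 2·KE/v² = 2·867.0/(17)² = 6.0 kg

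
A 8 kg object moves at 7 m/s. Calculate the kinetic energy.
KE = ½mv² = ½(8)(7)² = 196.0 J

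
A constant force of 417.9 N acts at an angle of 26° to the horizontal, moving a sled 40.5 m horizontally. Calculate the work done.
W = F·d·cosθ = (417.9)(40.5)cos(26°) = 15210 J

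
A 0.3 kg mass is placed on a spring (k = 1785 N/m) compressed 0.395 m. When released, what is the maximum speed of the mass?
½kx² = ½mv² ⇒ v = x√(k/m) = (0.395)√(1785/0.3) = 30.47 m/s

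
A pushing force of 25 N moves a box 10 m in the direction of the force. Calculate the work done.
W = F·d = (25)(10) = 250.0 J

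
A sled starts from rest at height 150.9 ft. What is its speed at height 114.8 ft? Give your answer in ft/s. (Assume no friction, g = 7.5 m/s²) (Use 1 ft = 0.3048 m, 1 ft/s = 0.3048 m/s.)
Convert to SI: h₁−h₂ = 11.0033 m
mgh₁ = mgh₂ + ½mv² ⇒ v = √(2g(h₁−h₂)) = √(2·7.5·11.0033) = 12.8471 m/s = 42.15 ft/s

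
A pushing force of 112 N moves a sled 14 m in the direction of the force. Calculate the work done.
W = F·d = (112)(14) = 1568 J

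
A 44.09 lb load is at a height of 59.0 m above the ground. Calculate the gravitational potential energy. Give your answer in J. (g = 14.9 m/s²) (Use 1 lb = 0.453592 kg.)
Convert to SI: m = 19.9989 kg, h = 59.0 m
PE = mgh = (19.9989)(14.9)(59.0) = 17580 J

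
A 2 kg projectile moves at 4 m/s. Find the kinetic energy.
KE = ½mv² = ½(2)(4)² = 16.0 J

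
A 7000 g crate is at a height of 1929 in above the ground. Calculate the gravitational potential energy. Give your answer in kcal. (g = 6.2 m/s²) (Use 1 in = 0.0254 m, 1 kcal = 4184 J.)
Convert to SI: m = 7.0 kg, h = 48.9966 m
PE = mgh = (7.0)(6.2)(48.9966) = 2126.45 J = 0.5082 kcal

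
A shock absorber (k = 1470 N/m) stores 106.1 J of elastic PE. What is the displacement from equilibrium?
x = √(2·PE/k) = √(2·106.1/1470) = 0.3799 m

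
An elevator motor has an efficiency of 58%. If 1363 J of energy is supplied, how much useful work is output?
W_out = η·W_in = 0.58·1363 = 790.54 J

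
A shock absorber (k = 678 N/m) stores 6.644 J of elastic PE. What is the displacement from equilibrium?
x = √(2·PE/k) = √(2·6.644/678) = 0.14 m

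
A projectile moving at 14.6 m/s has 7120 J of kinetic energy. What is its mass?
m = 2·KE/v² = 2·7120/(14.6)² = 66.8 kg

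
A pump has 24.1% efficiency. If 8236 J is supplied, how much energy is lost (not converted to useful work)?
W_lost = W_in(1 − η) = 8236·(1 − 0.241) = 6251 J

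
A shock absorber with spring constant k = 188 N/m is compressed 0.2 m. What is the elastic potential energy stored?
PE = ½kx² = ½(188)(0.2)² = 3.76 J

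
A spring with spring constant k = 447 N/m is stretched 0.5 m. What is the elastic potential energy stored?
PE = ½kx² = ½(447)(0.5)² = 55.88 J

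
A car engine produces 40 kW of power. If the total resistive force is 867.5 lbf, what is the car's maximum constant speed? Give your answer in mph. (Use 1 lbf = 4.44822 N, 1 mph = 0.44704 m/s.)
Convert to SI: F = 3858.83 N
P = Fv ⇒ v = P/F = 40000 W/3858.83 N = 10.3658 m/s = 23.19 mph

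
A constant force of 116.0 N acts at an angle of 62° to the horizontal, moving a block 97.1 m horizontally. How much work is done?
W = F·d·cosθ = (116.0)(97.1)cos(62°) = 5288 J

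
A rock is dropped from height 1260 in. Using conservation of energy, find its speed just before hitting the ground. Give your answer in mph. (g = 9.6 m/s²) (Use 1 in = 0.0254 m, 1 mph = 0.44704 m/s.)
Convert to SI: h = 32.004 m
mgh = ½mv² ⇒ v = √(2gh) = √(2·9.6·32.004) = 24.7886 m/s = 55.45 mph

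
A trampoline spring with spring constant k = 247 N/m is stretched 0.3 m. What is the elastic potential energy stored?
PE = ½kx² = ½(247)(0.3)² = 11.12 J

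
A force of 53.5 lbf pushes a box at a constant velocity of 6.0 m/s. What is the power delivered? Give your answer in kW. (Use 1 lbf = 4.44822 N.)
Convert to SI: F = 237.98 N, v = 6.0 m/s
P = Fv = (237.98)(6.0) = 1427.88 W = 1.428 kW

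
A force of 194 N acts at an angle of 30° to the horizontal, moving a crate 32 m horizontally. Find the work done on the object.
W = F·d·cosθ = (194)(32)cos(30°) = 5376 J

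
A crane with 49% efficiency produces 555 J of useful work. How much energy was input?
W_in = W_out/η = 555/0.49 = 1133 J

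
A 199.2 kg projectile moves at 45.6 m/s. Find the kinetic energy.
KE = ½mv² = ½(199.2)(45.6)² = 207100 J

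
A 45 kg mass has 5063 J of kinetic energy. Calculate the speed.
v = √(2·KE/m) = √(2·5063/45) = 15.0 m/s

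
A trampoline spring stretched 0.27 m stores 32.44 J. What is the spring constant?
k = 2·PE/x² = 2·32.44/(0.27)² = 890.0 N/m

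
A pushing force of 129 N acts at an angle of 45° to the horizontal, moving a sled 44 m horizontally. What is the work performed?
W = F·d·cosθ = (129)(44)cos(45°) = 4014 J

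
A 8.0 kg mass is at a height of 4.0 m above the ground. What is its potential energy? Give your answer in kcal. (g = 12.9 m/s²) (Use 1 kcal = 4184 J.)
PE = mgh = (8.0)(12.9)(4.0) = 412.8 J = 0.09866 kcal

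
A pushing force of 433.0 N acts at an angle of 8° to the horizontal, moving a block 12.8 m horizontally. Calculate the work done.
W = F·d·cosθ = (433.0)(12.8)cos(8°) = 5488 J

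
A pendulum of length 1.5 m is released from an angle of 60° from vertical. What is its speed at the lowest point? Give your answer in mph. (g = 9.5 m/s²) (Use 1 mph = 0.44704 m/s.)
h = L(1 − cosθ) = 1.5(1 − cos60°) = 0.75 m
v = √(2gh) = √(2·9.5·0.75) = 3.77492 m/s = 8.444 mph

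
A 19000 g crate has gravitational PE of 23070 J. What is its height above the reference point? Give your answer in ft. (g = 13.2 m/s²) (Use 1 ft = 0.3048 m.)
Convert to SI: m = 19.0 kg, PE = 23070.0 J
h = PE/(mg) = 23070.0/(19.0·13.2) = 91.9856 m = 301.8 ft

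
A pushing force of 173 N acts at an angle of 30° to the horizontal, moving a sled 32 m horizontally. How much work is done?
W = F·d·cosθ = (173)(32)cos(30°) = 4794 J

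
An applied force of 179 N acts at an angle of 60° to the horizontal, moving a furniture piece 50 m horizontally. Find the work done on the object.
W = F·d·cosθ = (179)(50)cos(60°) = 4475 J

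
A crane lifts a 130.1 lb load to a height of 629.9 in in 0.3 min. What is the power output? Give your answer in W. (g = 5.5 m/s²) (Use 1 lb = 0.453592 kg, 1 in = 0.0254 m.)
Convert to SI: m = 59.0123 kg, h = 15.9995 m, t = 18.0 s
P = mgh/t = (59.0123)(5.5)(15.9995)/18.0 = 288.5 W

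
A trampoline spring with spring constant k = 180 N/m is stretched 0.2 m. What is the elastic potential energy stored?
PE = ½kx² = ½(180)(0.2)² = 3.6 J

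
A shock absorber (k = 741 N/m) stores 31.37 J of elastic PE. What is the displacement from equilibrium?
x = √(2·PE/k) = √(2·31.37/741) = 0.291 m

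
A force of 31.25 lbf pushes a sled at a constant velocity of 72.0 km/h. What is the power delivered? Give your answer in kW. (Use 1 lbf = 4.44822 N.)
Convert to SI: F = 139.007 N, v = 20.0 m/s
P = Fv = (139.007)(20.0) = 2780.14 W = 2.78 kW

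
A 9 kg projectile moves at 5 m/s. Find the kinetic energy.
KE = ½mv² = ½(9)(5)² = 112.5 J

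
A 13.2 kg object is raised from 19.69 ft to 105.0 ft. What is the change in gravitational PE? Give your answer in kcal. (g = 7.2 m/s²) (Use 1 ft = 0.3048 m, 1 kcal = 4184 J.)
Convert to SI: m = 13.2 kg, Δh = 26.0025 m
ΔPE = mgΔh = (13.2)(7.2)(26.0025) = 2471.276 J = 0.5906 kcal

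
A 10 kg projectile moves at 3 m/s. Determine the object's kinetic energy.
KE = ½mv² = ½(10)(3)² = 45.0 J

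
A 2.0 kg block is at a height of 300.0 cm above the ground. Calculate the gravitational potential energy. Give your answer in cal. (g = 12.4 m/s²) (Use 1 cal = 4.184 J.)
Convert to SI: m = 2.0 kg, h = 3.0 m
PE = mgh = (2.0)(12.4)(3.0) = 74.4 J = 17.78 cal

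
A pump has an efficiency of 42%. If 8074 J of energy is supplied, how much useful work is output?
W_out = η·W_in = 0.42·8074 = 3391.08 J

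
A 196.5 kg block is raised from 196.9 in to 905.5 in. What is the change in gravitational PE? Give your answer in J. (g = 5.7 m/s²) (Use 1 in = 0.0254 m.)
Convert to SI: m = 196.5 kg, Δh = 17.9984 m
ΔPE = mgΔh = (196.5)(5.7)(17.9984) = 20160 J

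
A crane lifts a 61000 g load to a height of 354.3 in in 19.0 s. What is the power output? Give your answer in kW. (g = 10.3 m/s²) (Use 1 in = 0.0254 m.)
Convert to SI: m = 61.0 kg, h = 8.99922 m, t = 19.0 s
P = mgh/t = (61.0)(10.3)(8.99922)/19.0 = 297.59 W = 0.2976 kW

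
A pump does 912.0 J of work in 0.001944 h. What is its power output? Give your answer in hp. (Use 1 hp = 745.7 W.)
Convert to SI: W = 912.0 J, t = 6.9984 s
P = W/t = 912.0/6.9984 = 130.316 W = 0.1748 hp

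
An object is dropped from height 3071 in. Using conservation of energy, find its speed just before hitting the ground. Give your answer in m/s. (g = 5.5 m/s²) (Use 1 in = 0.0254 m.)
Convert to SI: h = 78.0034 m
mgh = ½mv² ⇒ v = √(2gh) = √(2·5.5·78.0034) = 29.29 m/s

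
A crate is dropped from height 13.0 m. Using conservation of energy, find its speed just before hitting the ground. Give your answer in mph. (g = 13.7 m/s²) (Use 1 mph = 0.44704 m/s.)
mgh = ½mv² ⇒ v = √(2gh) = √(2·13.7·13.0) = 18.8733 m/s = 42.22 mph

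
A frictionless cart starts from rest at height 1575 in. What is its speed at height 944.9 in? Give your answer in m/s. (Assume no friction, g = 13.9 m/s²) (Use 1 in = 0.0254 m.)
Convert to SI: h₁−h₂ = 16.0045 m
mgh₁ = mgh₂ + ½mv² ⇒ v = √(2g(h₁−h₂)) = √(2·13.9·16.0045) = 21.09 m/s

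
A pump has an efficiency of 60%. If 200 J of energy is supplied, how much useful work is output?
W_out = η·W_in = 0.6·200 = 120.0 J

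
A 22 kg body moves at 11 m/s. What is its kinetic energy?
KE = ½mv² = ½(22)(11)² = 1331.0 J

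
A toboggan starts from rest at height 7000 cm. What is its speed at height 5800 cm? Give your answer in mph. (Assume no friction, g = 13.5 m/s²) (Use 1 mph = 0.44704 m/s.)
Convert to SI: h₁−h₂ = 12.0 m
mgh₁ = mgh₂ + ½mv² ⇒ v = √(2g(h₁−h₂)) = √(2·13.5·12.0) = 18.0 m/s = 40.26 mph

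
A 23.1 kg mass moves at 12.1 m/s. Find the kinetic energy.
KE = ½mv² = ½(23.1)(12.1)² = 1691 J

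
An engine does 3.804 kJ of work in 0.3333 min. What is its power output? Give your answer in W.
Convert to SI: W = 3804.0 J, t = 19.998 s
P = W/t = 3804.0/19.998 = 190.2 W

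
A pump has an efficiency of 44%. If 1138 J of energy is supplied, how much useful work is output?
W_out = η·W_in = 0.44·1138 = 500.72 J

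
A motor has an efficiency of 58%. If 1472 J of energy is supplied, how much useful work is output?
W_out = η·W_in = 0.58·1472 = 853.76 J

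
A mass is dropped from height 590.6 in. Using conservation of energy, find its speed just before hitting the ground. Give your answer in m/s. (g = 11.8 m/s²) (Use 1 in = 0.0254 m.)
Convert to SI: h = 15.0012 m
mgh = ½mv² ⇒ v = √(2gh) = √(2·11.8·15.0012) = 18.82 m/s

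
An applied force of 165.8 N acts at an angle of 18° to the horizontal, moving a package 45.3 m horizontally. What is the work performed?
W = F·d·cosθ = (165.8)(45.3)cos(18°) = 7143 J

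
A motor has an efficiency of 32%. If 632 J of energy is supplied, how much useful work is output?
W_out = η·W_in = 0.32·632 = 202.24 J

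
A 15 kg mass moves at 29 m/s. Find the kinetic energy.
KE = ½mv² = ½(15)(29)² = 6307.5 J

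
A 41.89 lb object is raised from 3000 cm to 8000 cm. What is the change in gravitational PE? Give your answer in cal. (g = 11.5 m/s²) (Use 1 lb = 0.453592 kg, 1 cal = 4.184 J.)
Convert to SI: m = 19.001 kg, Δh = 50.0 m
ΔPE = mgΔh = (19.001)(11.5)(50.0) = 10925.6 J = 2611 cal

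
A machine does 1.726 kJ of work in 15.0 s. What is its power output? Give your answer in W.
Convert to SI: W = 1726.0 J, t = 15.0 s
P = W/t = 1726.0/15.0 = 115.1 W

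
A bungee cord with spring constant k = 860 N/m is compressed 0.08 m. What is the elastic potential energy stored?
PE = ½kx² = ½(860)(0.08)² = 2.752 J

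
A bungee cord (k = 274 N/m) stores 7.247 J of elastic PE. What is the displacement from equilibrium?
x = √(2·PE/k) = √(2·7.247/274) = 0.23 m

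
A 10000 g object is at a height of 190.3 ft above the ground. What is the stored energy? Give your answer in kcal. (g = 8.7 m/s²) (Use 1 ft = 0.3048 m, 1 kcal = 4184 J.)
Convert to SI: m = 10.0 kg, h = 58.0034 m
PE = mgh = (10.0)(8.7)(58.0034) = 5046.3 J = 1.206 kcal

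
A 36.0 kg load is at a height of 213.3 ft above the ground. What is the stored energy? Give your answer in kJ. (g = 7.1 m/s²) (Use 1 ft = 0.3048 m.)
Convert to SI: m = 36.0 kg, h = 65.0138 m
PE = mgh = (36.0)(7.1)(65.0138) = 16617.5 J = 16.62 kJ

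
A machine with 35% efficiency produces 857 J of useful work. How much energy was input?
W_in = W_out/η = 857/0.35 = 2449 J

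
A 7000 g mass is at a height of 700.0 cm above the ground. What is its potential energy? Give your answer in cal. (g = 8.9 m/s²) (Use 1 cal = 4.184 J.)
Convert to SI: m = 7.0 kg, h = 7.0 m
PE = mgh = (7.0)(8.9)(7.0) = 436.1 J = 104.2 cal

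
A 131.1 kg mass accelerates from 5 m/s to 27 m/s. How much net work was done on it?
W = ΔKE = ½m(v₂² − v₁²) = ½(131.1)(27² − 5²) = 46147.2 J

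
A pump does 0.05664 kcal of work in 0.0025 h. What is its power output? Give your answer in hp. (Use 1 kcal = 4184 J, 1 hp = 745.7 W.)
Convert to SI: W = 236.982 J, t = 9.0 s
P = W/t = 236.982/9.0 = 26.3313 W = 0.03531 hp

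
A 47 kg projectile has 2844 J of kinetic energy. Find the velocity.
v = √(2·KE/m) = √(2·2844/47) = 11.0 m/s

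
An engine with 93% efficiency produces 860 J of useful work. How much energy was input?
W_in = W_out/η = 860/0.93 = 924.7 J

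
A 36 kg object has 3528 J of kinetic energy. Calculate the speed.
v = √(2·KE/m) = √(2·3528/36) = 14.0 m/s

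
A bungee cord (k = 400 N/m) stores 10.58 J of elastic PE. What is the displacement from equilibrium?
x = √(2·PE/k) = √(2·10.58/400) = 0.23 m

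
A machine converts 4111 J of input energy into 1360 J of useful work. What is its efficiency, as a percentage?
η = W_out/W_in = 1360/4111 = 33.08%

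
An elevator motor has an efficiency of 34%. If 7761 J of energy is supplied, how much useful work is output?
W_out = η·W_in = 0.34·7761 = 2638.74 J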